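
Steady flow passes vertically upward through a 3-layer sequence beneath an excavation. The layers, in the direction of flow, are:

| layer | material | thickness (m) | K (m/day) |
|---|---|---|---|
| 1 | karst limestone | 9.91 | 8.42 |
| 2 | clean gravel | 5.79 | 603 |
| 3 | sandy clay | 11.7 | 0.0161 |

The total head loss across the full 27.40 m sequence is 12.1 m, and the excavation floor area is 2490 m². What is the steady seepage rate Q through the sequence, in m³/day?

Flow is perpendicular to layering, so the layers act in series and the equivalent K is the thickness-weighted harmonic mean.
Total thickness L = 9.91 + 5.79 + 11.7 = 27.40 m.
Σ(b_i/K_i) = 9.91/8.42 + 5.79/603 + 11.7/0.0161 = 727.9 d.
K_eq = L / Σ(b_i/K_i) = 27.40 / 727.9 = 0.03764 m/day.
Q = K_eq · A · (Δh/L) = 0.03764 × 2490 × (12.1/27.40) = 41.39 m³/day.

41.4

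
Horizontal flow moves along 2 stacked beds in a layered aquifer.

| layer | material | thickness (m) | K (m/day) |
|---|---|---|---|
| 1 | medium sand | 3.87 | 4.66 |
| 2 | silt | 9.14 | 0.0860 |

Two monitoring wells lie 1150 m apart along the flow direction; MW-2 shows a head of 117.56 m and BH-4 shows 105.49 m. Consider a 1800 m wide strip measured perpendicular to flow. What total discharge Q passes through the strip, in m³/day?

356

Flow is parallel to layering, so each bed carries its own Darcy discharge and the transmissivities add.
Σ(K_i·b_i) = 4.66×3.87 + 0.0860×9.14 = 18.82 m²/day.
Hydraulic gradient i = (117.56 − 105.49) / 1150 = 12.07 / 1150 = 0.01050.
Q = Σ(K_i·b_i) · W · i = 18.82 × 1800 × 0.01050 = 355.6 m³/day.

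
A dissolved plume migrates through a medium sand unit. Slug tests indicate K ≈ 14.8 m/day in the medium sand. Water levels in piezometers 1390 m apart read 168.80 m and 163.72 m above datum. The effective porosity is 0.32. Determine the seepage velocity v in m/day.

0.169

Hydraulic gradient i = (168.80 − 163.72) / 1390 = 5.08 / 1390 = 0.003655.
Darcy flux q = K · i = 14.80 × 0.003655 = 0.05409 m/day.
Seepage velocity v = q / n_e = 0.05409 / 0.32 = 0.1690 m/day.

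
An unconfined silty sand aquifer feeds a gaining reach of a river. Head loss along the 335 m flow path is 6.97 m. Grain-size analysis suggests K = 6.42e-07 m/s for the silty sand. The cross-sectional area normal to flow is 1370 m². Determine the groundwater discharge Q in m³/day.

Convert K: 6.42e-07 m/s × 86400 = 0.05547 m/day.
Hydraulic gradient i = Δh / L = 6.97 / 335 = 0.02081.
Darcy's law: Q = K · A · i = 0.05547 × 1370 × 0.02081 = 1.581 m³/day.

1.58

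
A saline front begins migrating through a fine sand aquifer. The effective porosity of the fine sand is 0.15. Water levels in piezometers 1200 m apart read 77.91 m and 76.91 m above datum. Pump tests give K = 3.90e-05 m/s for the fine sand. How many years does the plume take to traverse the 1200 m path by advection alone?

176

Convert K: 3.90e-05 m/s × 86400 = 3.370 m/day.
Hydraulic gradient i = (77.91 − 76.91) / 1200 = 1 / 1200 = 0.0008333.
Darcy flux q = K · i = 3.370 × 0.0008333 = 0.002808 m/day.
Seepage velocity v = q / n_e = 0.002808 / 0.15 = 0.01872 m/day.
Travel time t = L / v = 1200 / 0.01872 = 64103 days = 175.5 years.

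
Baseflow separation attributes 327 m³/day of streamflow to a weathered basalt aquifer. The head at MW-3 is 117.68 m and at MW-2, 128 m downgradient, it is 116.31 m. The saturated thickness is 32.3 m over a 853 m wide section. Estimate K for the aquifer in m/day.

1.11

Cross-sectional area A = 853 × 32.3 = 27552 m².
Hydraulic gradient i = (117.68 − 116.31) / 128 = 1.37 / 128 = 0.01070.
From Q = K·A·i, K = Q / (A·i) = 327 / (27552 × 0.01070) = 1.109 m/day.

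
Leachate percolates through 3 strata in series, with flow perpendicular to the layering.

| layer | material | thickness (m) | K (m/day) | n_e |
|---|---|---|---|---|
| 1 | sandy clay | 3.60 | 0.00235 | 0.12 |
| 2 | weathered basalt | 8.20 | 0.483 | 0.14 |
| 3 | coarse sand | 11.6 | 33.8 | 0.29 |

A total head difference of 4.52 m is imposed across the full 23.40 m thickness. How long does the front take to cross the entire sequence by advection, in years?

With flow normal to the layers, continuity requires the same specific discharge q through every layer.
Σ(b_i/K_i) = 3.60/0.00235 + 8.20/0.483 + 11.6/33.8 = 1549 d.
q = Δh / Σ(b_i/K_i) = 4.52 / 1549 = 0.002918 m/day.
In each layer the seepage velocity is v_i = q/n_i, so the layer transit time is t_i = b_i·n_i / q:
  layer 1 (sandy clay): t_1 = 3.60 × 0.12 / 0.002918 = 148.1 d
  layer 2 (weathered basalt): t_2 = 8.20 × 0.14 / 0.002918 = 393.5 d
  layer 3 (coarse sand): t_3 = 11.6 × 0.29 / 0.002918 = 1153 d
Total t = Σ t_i = 1695 days = 4.639 years.

4.64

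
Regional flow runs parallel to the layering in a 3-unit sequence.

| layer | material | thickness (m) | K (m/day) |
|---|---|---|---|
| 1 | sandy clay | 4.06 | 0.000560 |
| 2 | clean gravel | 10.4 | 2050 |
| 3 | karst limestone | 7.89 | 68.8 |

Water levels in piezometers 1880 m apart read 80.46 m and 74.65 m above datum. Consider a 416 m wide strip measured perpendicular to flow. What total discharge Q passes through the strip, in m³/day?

28100

Flow is parallel to layering, so each bed carries its own Darcy discharge and the transmissivities add.
Σ(K_i·b_i) = 0.000560×4.06 + 2050×10.4 + 68.8×7.89 = 21863 m²/day.
Hydraulic gradient i = (80.46 − 74.65) / 1880 = 5.81 / 1880 = 0.003090.
Q = Σ(K_i·b_i) · W · i = 21863 × 416 × 0.003090 = 28107 m³/day.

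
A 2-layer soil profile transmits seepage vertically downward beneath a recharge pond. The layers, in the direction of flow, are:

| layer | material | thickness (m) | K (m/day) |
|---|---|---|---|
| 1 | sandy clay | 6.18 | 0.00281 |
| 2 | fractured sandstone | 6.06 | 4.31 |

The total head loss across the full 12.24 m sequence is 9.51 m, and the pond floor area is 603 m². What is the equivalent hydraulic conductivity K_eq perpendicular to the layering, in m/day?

0.00556

Flow is perpendicular to layering, so the layers act in series and the equivalent K is the thickness-weighted harmonic mean.
Total thickness L = 6.18 + 6.06 = 12.24 m.
Σ(b_i/K_i) = 6.18/0.00281 + 6.06/4.31 = 2201 d.
K_eq = L / Σ(b_i/K_i) = 12.24 / 2201 = 0.005562 m/day.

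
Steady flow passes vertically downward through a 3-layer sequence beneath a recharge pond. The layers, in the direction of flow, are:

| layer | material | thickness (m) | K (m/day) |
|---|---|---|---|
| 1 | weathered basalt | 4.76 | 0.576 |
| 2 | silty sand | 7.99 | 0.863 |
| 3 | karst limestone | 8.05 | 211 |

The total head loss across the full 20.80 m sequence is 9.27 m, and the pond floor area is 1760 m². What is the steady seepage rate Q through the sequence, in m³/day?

929

Flow is perpendicular to layering, so the layers act in series and the equivalent K is the thickness-weighted harmonic mean.
Total thickness L = 4.76 + 7.99 + 8.05 = 20.80 m.
Σ(b_i/K_i) = 4.76/0.576 + 7.99/0.863 + 8.05/211 = 17.56 d.
K_eq = L / Σ(b_i/K_i) = 20.80 / 17.56 = 1.184 m/day.
Q = K_eq · A · (Δh/L) = 1.184 × 1760 × (9.27/20.80) = 929.1 m³/day.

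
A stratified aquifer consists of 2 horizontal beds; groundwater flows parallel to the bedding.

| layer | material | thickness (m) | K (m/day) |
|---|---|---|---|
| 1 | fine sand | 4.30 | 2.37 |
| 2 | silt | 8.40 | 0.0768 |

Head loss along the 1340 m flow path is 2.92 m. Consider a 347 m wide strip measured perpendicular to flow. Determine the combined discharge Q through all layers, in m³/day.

8.19

Flow is parallel to layering, so each bed carries its own Darcy discharge and the transmissivities add.
Σ(K_i·b_i) = 2.37×4.30 + 0.0768×8.40 = 10.84 m²/day.
Hydraulic gradient i = Δh / L = 2.92 / 1340 = 0.002179.
Q = Σ(K_i·b_i) · W · i = 10.84 × 347 × 0.002179 = 8.194 m³/day.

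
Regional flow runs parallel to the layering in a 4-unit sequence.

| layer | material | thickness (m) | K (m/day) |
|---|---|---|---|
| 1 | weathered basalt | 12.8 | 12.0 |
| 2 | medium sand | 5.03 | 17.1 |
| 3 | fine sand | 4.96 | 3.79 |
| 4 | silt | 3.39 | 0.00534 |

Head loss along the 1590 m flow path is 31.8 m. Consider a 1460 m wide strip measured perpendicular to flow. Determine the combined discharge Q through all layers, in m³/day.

Flow is parallel to layering, so each bed carries its own Darcy discharge and the transmissivities add.
Σ(K_i·b_i) = 12.0×12.8 + 17.1×5.03 + 3.79×4.96 + 0.00534×3.39 = 258.4 m²/day.
Hydraulic gradient i = Δh / L = 31.8 / 1590 = 0.02000.
Q = Σ(K_i·b_i) · W · i = 258.4 × 1460 × 0.02000 = 7546 m³/day.

7550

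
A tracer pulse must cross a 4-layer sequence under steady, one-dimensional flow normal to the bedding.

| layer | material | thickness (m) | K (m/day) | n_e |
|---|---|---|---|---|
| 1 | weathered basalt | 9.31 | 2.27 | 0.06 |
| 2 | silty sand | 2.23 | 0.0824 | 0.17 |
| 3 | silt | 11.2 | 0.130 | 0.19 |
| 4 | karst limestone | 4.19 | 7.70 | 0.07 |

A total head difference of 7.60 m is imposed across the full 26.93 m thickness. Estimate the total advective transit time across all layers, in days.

52.1

With flow normal to the layers, continuity requires the same specific discharge q through every layer.
Σ(b_i/K_i) = 9.31/2.27 + 2.23/0.0824 + 11.2/0.130 + 4.19/7.70 = 117.9 d.
q = Δh / Σ(b_i/K_i) = 7.60 / 117.9 = 0.06448 m/day.
In each layer the seepage velocity is v_i = q/n_i, so the layer transit time is t_i = b_i·n_i / q:
  layer 1 (weathered basalt): t_1 = 9.31 × 0.06 / 0.06448 = 8.663 d
  layer 2 (silty sand): t_2 = 2.23 × 0.17 / 0.06448 = 5.879 d
  layer 3 (silt): t_3 = 11.2 × 0.19 / 0.06448 = 33.00 d
  layer 4 (karst limestone): t_4 = 4.19 × 0.07 / 0.06448 = 4.549 d
Total t = Σ t_i = 52.09 days.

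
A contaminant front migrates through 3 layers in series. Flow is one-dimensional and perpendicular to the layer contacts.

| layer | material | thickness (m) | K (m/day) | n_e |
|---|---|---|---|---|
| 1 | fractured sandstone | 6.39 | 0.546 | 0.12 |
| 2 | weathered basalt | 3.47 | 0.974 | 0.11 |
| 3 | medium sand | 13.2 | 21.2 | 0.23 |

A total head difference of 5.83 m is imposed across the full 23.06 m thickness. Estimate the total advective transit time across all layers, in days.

With flow normal to the layers, continuity requires the same specific discharge q through every layer.
Σ(b_i/K_i) = 6.39/0.546 + 3.47/0.974 + 13.2/21.2 = 15.89 d.
q = Δh / Σ(b_i/K_i) = 5.83 / 15.89 = 0.3669 m/day.
In each layer the seepage velocity is v_i = q/n_i, so the layer transit time is t_i = b_i·n_i / q:
  layer 1 (fractured sandstone): t_1 = 6.39 × 0.12 / 0.3669 = 2.090 d
  layer 2 (weathered basalt): t_2 = 3.47 × 0.11 / 0.3669 = 1.040 d
  layer 3 (medium sand): t_3 = 13.2 × 0.23 / 0.3669 = 8.274 d
Total t = Σ t_i = 11.40 days.

11.4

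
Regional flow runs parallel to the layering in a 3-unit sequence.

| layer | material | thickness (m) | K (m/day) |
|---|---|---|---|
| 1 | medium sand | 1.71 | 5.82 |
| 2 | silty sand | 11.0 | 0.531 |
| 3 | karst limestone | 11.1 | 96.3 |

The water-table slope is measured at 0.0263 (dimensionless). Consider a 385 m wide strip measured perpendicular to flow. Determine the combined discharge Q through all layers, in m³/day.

Flow is parallel to layering, so each bed carries its own Darcy discharge and the transmissivities add.
Σ(K_i·b_i) = 5.82×1.71 + 0.531×11.0 + 96.3×11.1 = 1085 m²/day.
Hydraulic gradient i = 0.0263.
Q = Σ(K_i·b_i) · W · i = 1085 × 385 × 0.02630 = 10983 m³/day.

11000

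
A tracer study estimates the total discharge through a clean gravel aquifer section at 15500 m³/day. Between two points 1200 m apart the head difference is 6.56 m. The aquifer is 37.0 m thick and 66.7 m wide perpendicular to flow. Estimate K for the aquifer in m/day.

1150

Cross-sectional area A = 66.7 × 37.0 = 2468 m².
Hydraulic gradient i = Δh / L = 6.56 / 1200 = 0.005467.
From Q = K·A·i, K = Q / (A·i) = 15500 / (2468 × 0.005467) = 1149 m/day.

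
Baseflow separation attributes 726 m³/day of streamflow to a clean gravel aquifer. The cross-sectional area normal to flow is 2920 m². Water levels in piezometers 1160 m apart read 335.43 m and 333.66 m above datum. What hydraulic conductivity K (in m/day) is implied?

163

Hydraulic gradient i = (335.43 − 333.66) / 1160 = 1.77 / 1160 = 0.001526.
From Q = K·A·i, K = Q / (A·i) = 726 / (2920 × 0.001526) = 162.9 m/day.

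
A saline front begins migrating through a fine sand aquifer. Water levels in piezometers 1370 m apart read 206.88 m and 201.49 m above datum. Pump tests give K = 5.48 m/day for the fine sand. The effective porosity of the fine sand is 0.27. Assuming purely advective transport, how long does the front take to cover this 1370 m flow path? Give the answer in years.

47.0

Hydraulic gradient i = (206.88 − 201.49) / 1370 = 5.39 / 1370 = 0.003934.
Darcy flux q = K · i = 5.480 × 0.003934 = 0.02156 m/day.
Seepage velocity v = q / n_e = 0.02156 / 0.27 = 0.07985 m/day.
Travel time t = L / v = 1370 / 0.07985 = 17157 days = 46.97 years.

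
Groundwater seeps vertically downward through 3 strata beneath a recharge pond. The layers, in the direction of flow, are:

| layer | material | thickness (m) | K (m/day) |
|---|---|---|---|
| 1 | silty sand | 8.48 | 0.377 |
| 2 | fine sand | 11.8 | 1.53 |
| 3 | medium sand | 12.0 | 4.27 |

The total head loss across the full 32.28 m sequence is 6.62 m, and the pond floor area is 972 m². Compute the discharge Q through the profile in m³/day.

195

Flow is perpendicular to layering, so the layers act in series and the equivalent K is the thickness-weighted harmonic mean.
Total thickness L = 8.48 + 11.8 + 12.0 = 32.28 m.
Σ(b_i/K_i) = 8.48/0.377 + 11.8/1.53 + 12.0/4.27 = 33.02 d.
K_eq = L / Σ(b_i/K_i) = 32.28 / 33.02 = 0.9777 m/day.
Q = K_eq · A · (Δh/L) = 0.9777 × 972 × (6.62/32.28) = 194.9 m³/day.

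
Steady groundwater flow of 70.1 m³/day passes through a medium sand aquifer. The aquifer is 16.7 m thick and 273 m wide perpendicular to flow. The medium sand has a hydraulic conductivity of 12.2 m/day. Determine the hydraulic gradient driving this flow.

Cross-sectional area A = 273 × 16.7 = 4559 m².
From Q = K·A·i, i = Q / (K·A) = 70.1 / (12.20 × 4559) = 0.001260.

0.00126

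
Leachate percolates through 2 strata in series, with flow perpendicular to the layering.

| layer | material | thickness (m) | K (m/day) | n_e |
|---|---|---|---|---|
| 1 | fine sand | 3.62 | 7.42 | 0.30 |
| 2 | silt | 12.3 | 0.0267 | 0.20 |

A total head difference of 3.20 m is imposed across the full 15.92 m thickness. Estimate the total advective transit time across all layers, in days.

511

With flow normal to the layers, continuity requires the same specific discharge q through every layer.
Σ(b_i/K_i) = 3.62/7.42 + 12.3/0.0267 = 461.2 d.
q = Δh / Σ(b_i/K_i) = 3.20 / 461.2 = 0.006939 m/day.
In each layer the seepage velocity is v_i = q/n_i, so the layer transit time is t_i = b_i·n_i / q:
  layer 1 (fine sand): t_1 = 3.62 × 0.30 / 0.006939 = 156.5 d
  layer 2 (silt): t_2 = 12.3 × 0.20 / 0.006939 = 354.5 d
Total t = Σ t_i = 511.0 days.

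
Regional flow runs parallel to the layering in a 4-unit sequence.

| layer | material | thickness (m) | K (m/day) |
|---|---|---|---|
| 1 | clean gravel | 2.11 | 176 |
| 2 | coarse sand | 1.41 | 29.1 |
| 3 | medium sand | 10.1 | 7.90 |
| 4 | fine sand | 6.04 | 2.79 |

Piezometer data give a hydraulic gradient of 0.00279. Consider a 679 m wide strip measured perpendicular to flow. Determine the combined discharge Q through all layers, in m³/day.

Flow is parallel to layering, so each bed carries its own Darcy discharge and the transmissivities add.
Σ(K_i·b_i) = 176×2.11 + 29.1×1.41 + 7.90×10.1 + 2.79×6.04 = 509.0 m²/day.
Hydraulic gradient i = 0.00279.
Q = Σ(K_i·b_i) · W · i = 509.0 × 679 × 0.002790 = 964.3 m³/day.

964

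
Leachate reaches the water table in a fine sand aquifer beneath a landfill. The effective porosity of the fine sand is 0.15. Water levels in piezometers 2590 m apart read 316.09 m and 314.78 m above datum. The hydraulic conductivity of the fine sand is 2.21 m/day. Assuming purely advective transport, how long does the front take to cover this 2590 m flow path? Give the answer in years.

Hydraulic gradient i = (316.09 − 314.78) / 2590 = 1.31 / 2590 = 0.0005058.
Darcy flux q = K · i = 2.210 × 0.0005058 = 0.001118 m/day.
Seepage velocity v = q / n_e = 0.001118 / 0.15 = 0.007452 m/day.
Travel time t = L / v = 2590 / 0.007452 = 3.476e+05 days = 951.6 years.

952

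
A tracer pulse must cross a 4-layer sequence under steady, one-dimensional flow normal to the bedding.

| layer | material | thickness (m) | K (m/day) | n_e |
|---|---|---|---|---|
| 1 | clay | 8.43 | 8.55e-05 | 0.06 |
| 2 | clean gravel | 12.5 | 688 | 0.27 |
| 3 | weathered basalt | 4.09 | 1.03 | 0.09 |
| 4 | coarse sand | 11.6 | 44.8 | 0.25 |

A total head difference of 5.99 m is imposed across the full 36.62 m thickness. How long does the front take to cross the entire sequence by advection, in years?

With flow normal to the layers, continuity requires the same specific discharge q through every layer.
Σ(b_i/K_i) = 8.43/8.55e-05 + 12.5/688 + 4.09/1.03 + 11.6/44.8 = 98601 d.
q = Δh / Σ(b_i/K_i) = 5.99 / 98601 = 6.075e-05 m/day.
In each layer the seepage velocity is v_i = q/n_i, so the layer transit time is t_i = b_i·n_i / q:
  layer 1 (clay): t_1 = 8.43 × 0.06 / 6.075e-05 = 8326 d
  layer 2 (clean gravel): t_2 = 12.5 × 0.27 / 6.075e-05 = 55556 d
  layer 3 (weathered basalt): t_3 = 4.09 × 0.09 / 6.075e-05 = 6059 d
  layer 4 (coarse sand): t_4 = 11.6 × 0.25 / 6.075e-05 = 47737 d
Total t = Σ t_i = 1.177e+05 days = 322.2 years.

322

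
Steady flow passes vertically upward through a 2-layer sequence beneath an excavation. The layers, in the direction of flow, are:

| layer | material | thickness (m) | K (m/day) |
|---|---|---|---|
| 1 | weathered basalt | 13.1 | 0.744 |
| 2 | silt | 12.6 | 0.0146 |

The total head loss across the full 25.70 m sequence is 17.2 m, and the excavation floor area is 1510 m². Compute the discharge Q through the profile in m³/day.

Flow is perpendicular to layering, so the layers act in series and the equivalent K is the thickness-weighted harmonic mean.
Total thickness L = 13.1 + 12.6 = 25.70 m.
Σ(b_i/K_i) = 13.1/0.744 + 12.6/0.0146 = 880.6 d.
K_eq = L / Σ(b_i/K_i) = 25.70 / 880.6 = 0.02918 m/day.
Q = K_eq · A · (Δh/L) = 0.02918 × 1510 × (17.2/25.70) = 29.49 m³/day.

29.5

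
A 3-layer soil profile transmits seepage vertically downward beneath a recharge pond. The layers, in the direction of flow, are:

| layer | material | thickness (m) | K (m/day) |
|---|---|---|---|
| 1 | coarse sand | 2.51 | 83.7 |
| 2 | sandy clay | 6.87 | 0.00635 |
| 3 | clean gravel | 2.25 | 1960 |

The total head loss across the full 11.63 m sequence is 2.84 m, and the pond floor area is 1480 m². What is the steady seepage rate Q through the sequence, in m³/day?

3.88

Flow is perpendicular to layering, so the layers act in series and the equivalent K is the thickness-weighted harmonic mean.
Total thickness L = 2.51 + 6.87 + 2.25 = 11.63 m.
Σ(b_i/K_i) = 2.51/83.7 + 6.87/0.00635 + 2.25/1960 = 1082 d.
K_eq = L / Σ(b_i/K_i) = 11.63 / 1082 = 0.01075 m/day.
Q = K_eq · A · (Δh/L) = 0.01075 × 1480 × (2.84/11.63) = 3.885 m³/day.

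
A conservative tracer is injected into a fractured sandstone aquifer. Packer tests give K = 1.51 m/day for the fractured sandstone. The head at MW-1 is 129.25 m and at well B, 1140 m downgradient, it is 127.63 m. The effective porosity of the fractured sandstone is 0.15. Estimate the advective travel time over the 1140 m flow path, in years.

218

Hydraulic gradient i = (129.25 − 127.63) / 1140 = 1.62 / 1140 = 0.001421.
Darcy flux q = K · i = 1.510 × 0.001421 = 0.002146 m/day.
Seepage velocity v = q / n_e = 0.002146 / 0.15 = 0.01431 m/day.
Travel time t = L / v = 1140 / 0.01431 = 79691 days = 218.2 years.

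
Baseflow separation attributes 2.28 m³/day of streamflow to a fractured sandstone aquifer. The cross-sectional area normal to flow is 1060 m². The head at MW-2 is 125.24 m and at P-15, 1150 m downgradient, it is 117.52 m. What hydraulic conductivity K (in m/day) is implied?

0.320

Hydraulic gradient i = (125.24 − 117.52) / 1150 = 7.72 / 1150 = 0.006713.
From Q = K·A·i, K = Q / (A·i) = 2.28 / (1060 × 0.006713) = 0.3204 m/day.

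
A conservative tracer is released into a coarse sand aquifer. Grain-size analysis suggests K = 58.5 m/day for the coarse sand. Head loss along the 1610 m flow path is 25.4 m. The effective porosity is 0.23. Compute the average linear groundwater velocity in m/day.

4.01

Hydraulic gradient i = Δh / L = 25.4 / 1610 = 0.01578.
Darcy flux q = K · i = 58.50 × 0.01578 = 0.9229 m/day.
Seepage velocity v = q / n_e = 0.9229 / 0.23 = 4.013 m/day.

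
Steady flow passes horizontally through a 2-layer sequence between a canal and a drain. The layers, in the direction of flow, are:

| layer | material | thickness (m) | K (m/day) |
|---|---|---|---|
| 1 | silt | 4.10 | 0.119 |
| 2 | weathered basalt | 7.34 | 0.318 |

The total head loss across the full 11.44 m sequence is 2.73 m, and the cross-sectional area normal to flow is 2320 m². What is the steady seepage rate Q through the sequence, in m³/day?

Flow is perpendicular to layering, so the layers act in series and the equivalent K is the thickness-weighted harmonic mean.
Total thickness L = 4.10 + 7.34 = 11.44 m.
Σ(b_i/K_i) = 4.10/0.119 + 7.34/0.318 = 57.54 d.
K_eq = L / Σ(b_i/K_i) = 11.44 / 57.54 = 0.1988 m/day.
Q = K_eq · A · (Δh/L) = 0.1988 × 2320 × (2.73/11.44) = 110.1 m³/day.

110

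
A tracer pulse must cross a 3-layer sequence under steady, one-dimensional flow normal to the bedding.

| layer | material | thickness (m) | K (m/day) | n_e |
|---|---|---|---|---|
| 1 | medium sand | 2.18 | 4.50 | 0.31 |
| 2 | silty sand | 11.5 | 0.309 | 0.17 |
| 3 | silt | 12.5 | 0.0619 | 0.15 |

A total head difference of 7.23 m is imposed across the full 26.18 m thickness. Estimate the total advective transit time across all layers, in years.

0.409

With flow normal to the layers, continuity requires the same specific discharge q through every layer.
Σ(b_i/K_i) = 2.18/4.50 + 11.5/0.309 + 12.5/0.0619 = 239.6 d.
q = Δh / Σ(b_i/K_i) = 7.23 / 239.6 = 0.03017 m/day.
In each layer the seepage velocity is v_i = q/n_i, so the layer transit time is t_i = b_i·n_i / q:
  layer 1 (medium sand): t_1 = 2.18 × 0.31 / 0.03017 = 22.40 d
  layer 2 (silty sand): t_2 = 11.5 × 0.17 / 0.03017 = 64.80 d
  layer 3 (silt): t_3 = 12.5 × 0.15 / 0.03017 = 62.15 d
Total t = Σ t_i = 149.3 days = 0.4089 years.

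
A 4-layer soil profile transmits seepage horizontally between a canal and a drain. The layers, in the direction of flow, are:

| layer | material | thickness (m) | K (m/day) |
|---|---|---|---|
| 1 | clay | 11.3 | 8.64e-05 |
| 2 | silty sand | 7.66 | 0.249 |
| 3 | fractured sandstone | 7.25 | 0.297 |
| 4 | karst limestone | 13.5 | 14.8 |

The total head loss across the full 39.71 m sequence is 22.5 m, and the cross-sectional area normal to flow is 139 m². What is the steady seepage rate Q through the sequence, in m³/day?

Flow is perpendicular to layering, so the layers act in series and the equivalent K is the thickness-weighted harmonic mean.
Total thickness L = 11.3 + 7.66 + 7.25 + 13.5 = 39.71 m.
Σ(b_i/K_i) = 11.3/8.64e-05 + 7.66/0.249 + 7.25/0.297 + 13.5/14.8 = 1.308e+05 d.
K_eq = L / Σ(b_i/K_i) = 39.71 / 1.308e+05 = 0.0003035 m/day.
Q = K_eq · A · (Δh/L) = 0.0003035 × 139 × (22.5/39.71) = 0.02390 m³/day.

0.0239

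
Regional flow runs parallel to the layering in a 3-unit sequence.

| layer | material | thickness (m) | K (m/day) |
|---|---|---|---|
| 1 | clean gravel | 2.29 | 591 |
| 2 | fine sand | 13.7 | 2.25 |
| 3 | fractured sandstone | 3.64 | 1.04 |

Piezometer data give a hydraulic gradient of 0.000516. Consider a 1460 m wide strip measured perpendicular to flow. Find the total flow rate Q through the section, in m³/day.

1050

Flow is parallel to layering, so each bed carries its own Darcy discharge and the transmissivities add.
Σ(K_i·b_i) = 591×2.29 + 2.25×13.7 + 1.04×3.64 = 1388 m²/day.
Hydraulic gradient i = 0.000516.
Q = Σ(K_i·b_i) · W · i = 1388 × 1460 × 0.0005160 = 1046 m³/day.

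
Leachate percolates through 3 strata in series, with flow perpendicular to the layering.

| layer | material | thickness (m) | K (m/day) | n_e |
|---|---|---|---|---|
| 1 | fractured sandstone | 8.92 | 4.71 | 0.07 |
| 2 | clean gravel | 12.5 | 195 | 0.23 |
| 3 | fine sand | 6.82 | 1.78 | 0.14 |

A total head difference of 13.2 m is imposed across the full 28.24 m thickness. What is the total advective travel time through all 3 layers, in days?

With flow normal to the layers, continuity requires the same specific discharge q through every layer.
Σ(b_i/K_i) = 8.92/4.71 + 12.5/195 + 6.82/1.78 = 5.789 d.
q = Δh / Σ(b_i/K_i) = 13.2 / 5.789 = 2.280 m/day.
In each layer the seepage velocity is v_i = q/n_i, so the layer transit time is t_i = b_i·n_i / q:
  layer 1 (fractured sandstone): t_1 = 8.92 × 0.07 / 2.280 = 0.2739 d
  layer 2 (clean gravel): t_2 = 12.5 × 0.23 / 2.280 = 1.261 d
  layer 3 (fine sand): t_3 = 6.82 × 0.14 / 2.280 = 0.4188 d
Total t = Σ t_i = 1.954 days.

1.95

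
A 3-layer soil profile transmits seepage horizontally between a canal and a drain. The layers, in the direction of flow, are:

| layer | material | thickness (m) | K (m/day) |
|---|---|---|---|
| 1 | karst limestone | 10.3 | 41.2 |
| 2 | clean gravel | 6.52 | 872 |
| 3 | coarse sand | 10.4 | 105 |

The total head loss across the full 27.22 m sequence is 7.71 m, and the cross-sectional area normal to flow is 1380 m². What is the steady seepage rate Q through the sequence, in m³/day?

Flow is perpendicular to layering, so the layers act in series and the equivalent K is the thickness-weighted harmonic mean.
Total thickness L = 10.3 + 6.52 + 10.4 = 27.22 m.
Σ(b_i/K_i) = 10.3/41.2 + 6.52/872 + 10.4/105 = 0.3565 d.
K_eq = L / Σ(b_i/K_i) = 27.22 / 0.3565 = 76.35 m/day.
Q = K_eq · A · (Δh/L) = 76.35 × 1380 × (7.71/27.22) = 29843 m³/day.

29800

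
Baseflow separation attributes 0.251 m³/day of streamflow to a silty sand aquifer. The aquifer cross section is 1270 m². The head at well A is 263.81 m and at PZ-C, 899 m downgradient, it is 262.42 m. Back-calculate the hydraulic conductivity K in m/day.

Hydraulic gradient i = (263.81 − 262.42) / 899 = 1.39 / 899 = 0.001546.
From Q = K·A·i, K = Q / (A·i) = 0.251 / (1270 × 0.001546) = 0.1278 m/day.

0.128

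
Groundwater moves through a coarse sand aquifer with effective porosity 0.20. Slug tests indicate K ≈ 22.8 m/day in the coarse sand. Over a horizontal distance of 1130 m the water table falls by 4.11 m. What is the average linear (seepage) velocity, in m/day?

0.415

Hydraulic gradient i = Δh / L = 4.11 / 1130 = 0.003637.
Darcy flux q = K · i = 22.80 × 0.003637 = 0.08293 m/day.
Seepage velocity v = q / n_e = 0.08293 / 0.20 = 0.4146 m/day.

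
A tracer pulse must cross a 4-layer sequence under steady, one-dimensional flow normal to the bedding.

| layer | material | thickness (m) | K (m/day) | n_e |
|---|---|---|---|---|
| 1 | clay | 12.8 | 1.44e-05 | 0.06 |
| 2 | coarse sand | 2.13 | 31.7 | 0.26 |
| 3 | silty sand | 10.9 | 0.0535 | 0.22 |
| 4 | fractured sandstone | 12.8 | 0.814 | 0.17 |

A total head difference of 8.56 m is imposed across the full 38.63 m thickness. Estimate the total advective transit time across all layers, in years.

With flow normal to the layers, continuity requires the same specific discharge q through every layer.
Σ(b_i/K_i) = 12.8/1.44e-05 + 2.13/31.7 + 10.9/0.0535 + 12.8/0.814 = 8.891e+05 d.
q = Δh / Σ(b_i/K_i) = 8.56 / 8.891e+05 = 9.628e-06 m/day.
In each layer the seepage velocity is v_i = q/n_i, so the layer transit time is t_i = b_i·n_i / q:
  layer 1 (clay): t_1 = 12.8 × 0.06 / 9.628e-06 = 79770 d
  layer 2 (coarse sand): t_2 = 2.13 × 0.26 / 9.628e-06 = 57522 d
  layer 3 (silty sand): t_3 = 10.9 × 0.22 / 9.628e-06 = 2.491e+05 d
  layer 4 (fractured sandstone): t_4 = 12.8 × 0.17 / 9.628e-06 = 2.260e+05 d
Total t = Σ t_i = 6.124e+05 days = 1677 years.

1680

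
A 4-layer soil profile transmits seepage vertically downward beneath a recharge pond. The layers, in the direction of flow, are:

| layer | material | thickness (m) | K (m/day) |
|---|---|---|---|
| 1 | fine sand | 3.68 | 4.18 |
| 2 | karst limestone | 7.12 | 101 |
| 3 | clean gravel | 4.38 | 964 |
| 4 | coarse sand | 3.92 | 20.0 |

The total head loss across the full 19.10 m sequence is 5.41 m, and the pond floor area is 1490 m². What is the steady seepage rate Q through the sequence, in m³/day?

7000

Flow is perpendicular to layering, so the layers act in series and the equivalent K is the thickness-weighted harmonic mean.
Total thickness L = 3.68 + 7.12 + 4.38 + 3.92 = 19.10 m.
Σ(b_i/K_i) = 3.68/4.18 + 7.12/101 + 4.38/964 + 3.92/20.0 = 1.151 d.
K_eq = L / Σ(b_i/K_i) = 19.10 / 1.151 = 16.59 m/day.
Q = K_eq · A · (Δh/L) = 16.59 × 1490 × (5.41/19.10) = 7001 m³/day.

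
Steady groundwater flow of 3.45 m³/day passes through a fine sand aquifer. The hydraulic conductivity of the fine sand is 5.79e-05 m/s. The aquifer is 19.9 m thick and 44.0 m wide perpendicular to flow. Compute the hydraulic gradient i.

0.000788

Convert K: 5.79e-05 m/s × 86400 = 5.003 m/day.
Cross-sectional area A = 44.0 × 19.9 = 875.6 m².
From Q = K·A·i, i = Q / (K·A) = 3.45 / (5.003 × 875.6) = 0.0007876.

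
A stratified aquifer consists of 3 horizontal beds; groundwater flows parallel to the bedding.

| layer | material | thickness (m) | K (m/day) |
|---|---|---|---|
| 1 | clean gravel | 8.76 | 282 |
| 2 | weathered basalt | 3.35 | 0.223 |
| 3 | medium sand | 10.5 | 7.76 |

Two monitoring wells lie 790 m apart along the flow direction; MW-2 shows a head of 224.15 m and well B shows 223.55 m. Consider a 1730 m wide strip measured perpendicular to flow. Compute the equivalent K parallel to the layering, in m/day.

Flow is parallel to layering, so each bed carries its own Darcy discharge and the transmissivities add.
Σ(K_i·b_i) = 282×8.76 + 0.223×3.35 + 7.76×10.5 = 2553 m²/day.
Total thickness b = 22.61 m, so K_eq = Σ(K_i·b_i)/b = 112.9 m/day.

113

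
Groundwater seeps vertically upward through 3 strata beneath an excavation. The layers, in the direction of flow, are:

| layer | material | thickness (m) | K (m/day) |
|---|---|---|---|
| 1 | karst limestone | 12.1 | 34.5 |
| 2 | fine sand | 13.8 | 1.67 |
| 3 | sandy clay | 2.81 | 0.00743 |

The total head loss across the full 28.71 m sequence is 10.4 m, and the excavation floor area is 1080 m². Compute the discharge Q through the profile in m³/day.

29.0

Flow is perpendicular to layering, so the layers act in series and the equivalent K is the thickness-weighted harmonic mean.
Total thickness L = 12.1 + 13.8 + 2.81 = 28.71 m.
Σ(b_i/K_i) = 12.1/34.5 + 13.8/1.67 + 2.81/0.00743 = 386.8 d.
K_eq = L / Σ(b_i/K_i) = 28.71 / 386.8 = 0.07422 m/day.
Q = K_eq · A · (Δh/L) = 0.07422 × 1080 × (10.4/28.71) = 29.04 m³/day.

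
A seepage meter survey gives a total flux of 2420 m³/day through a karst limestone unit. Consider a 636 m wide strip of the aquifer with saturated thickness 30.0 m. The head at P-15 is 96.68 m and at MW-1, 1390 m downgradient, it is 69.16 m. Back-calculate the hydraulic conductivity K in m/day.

Cross-sectional area A = 636 × 30.0 = 19080 m².
Hydraulic gradient i = (96.68 − 69.16) / 1390 = 27.52 / 1390 = 0.01980.
From Q = K·A·i, K = Q / (A·i) = 2420 / (19080 × 0.01980) = 6.406 m/day.

6.41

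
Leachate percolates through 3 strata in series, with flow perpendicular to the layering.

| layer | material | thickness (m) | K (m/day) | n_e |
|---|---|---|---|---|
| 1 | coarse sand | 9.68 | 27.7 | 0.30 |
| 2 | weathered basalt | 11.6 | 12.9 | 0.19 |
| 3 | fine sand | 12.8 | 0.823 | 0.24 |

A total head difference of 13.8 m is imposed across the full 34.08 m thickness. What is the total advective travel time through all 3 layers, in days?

9.96

With flow normal to the layers, continuity requires the same specific discharge q through every layer.
Σ(b_i/K_i) = 9.68/27.7 + 11.6/12.9 + 12.8/0.823 = 16.80 d.
q = Δh / Σ(b_i/K_i) = 13.8 / 16.80 = 0.8214 m/day.
In each layer the seepage velocity is v_i = q/n_i, so the layer transit time is t_i = b_i·n_i / q:
  layer 1 (coarse sand): t_1 = 9.68 × 0.30 / 0.8214 = 3.536 d
  layer 2 (weathered basalt): t_2 = 11.6 × 0.19 / 0.8214 = 2.683 d
  layer 3 (fine sand): t_3 = 12.8 × 0.24 / 0.8214 = 3.740 d
Total t = Σ t_i = 9.959 days.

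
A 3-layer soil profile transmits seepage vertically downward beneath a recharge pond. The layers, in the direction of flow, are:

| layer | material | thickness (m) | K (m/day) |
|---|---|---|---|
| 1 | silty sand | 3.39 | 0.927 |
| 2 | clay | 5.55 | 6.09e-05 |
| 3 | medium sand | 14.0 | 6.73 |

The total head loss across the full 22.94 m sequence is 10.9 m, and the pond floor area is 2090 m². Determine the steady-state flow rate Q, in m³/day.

Flow is perpendicular to layering, so the layers act in series and the equivalent K is the thickness-weighted harmonic mean.
Total thickness L = 3.39 + 5.55 + 14.0 = 22.94 m.
Σ(b_i/K_i) = 3.39/0.927 + 5.55/6.09e-05 + 14.0/6.73 = 91139 d.
K_eq = L / Σ(b_i/K_i) = 22.94 / 91139 = 0.0002517 m/day.
Q = K_eq · A · (Δh/L) = 0.0002517 × 2090 × (10.9/22.94) = 0.2500 m³/day.

0.250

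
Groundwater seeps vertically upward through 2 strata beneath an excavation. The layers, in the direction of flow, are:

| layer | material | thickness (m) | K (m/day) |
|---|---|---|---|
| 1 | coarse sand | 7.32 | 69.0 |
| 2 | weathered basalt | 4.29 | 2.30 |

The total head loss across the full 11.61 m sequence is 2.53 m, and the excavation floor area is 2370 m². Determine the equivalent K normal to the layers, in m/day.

5.89

Flow is perpendicular to layering, so the layers act in series and the equivalent K is the thickness-weighted harmonic mean.
Total thickness L = 7.32 + 4.29 = 11.61 m.
Σ(b_i/K_i) = 7.32/69.0 + 4.29/2.30 = 1.971 d.
K_eq = L / Σ(b_i/K_i) = 11.61 / 1.971 = 5.890 m/day.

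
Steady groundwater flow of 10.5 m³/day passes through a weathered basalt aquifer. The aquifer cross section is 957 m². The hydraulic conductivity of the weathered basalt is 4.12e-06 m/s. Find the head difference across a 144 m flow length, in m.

4.44

Convert K: 4.12e-06 m/s × 86400 = 0.3560 m/day.
From Q = K·A·i, i = Q / (K·A) = 10.5 / (0.3560 × 957.0) = 0.03082.
Head loss Δh = i · L = 0.03082 × 144 = 4.438 m.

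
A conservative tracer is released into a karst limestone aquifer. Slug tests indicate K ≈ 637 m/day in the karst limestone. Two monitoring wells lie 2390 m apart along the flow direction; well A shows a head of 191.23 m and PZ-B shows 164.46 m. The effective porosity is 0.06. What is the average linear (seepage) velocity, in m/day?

119

Hydraulic gradient i = (191.23 − 164.46) / 2390 = 26.77 / 2390 = 0.01120.
Darcy flux q = K · i = 637.0 × 0.01120 = 7.135 m/day.
Seepage velocity v = q / n_e = 7.135 / 0.06 = 118.9 m/day.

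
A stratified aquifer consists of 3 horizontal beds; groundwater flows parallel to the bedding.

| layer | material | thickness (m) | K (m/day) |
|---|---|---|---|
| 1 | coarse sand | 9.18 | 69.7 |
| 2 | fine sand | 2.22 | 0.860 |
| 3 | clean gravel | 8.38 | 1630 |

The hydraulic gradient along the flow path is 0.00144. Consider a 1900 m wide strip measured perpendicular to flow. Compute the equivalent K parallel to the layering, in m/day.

723

Flow is parallel to layering, so each bed carries its own Darcy discharge and the transmissivities add.
Σ(K_i·b_i) = 69.7×9.18 + 0.860×2.22 + 1630×8.38 = 14301 m²/day.
Total thickness b = 19.78 m, so K_eq = Σ(K_i·b_i)/b = 723.0 m/day.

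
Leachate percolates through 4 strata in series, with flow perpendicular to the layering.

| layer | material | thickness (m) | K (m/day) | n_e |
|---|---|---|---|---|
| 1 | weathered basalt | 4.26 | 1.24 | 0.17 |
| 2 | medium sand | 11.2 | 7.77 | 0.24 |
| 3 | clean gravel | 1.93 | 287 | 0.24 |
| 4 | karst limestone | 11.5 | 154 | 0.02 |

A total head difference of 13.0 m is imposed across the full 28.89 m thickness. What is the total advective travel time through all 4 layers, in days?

1.57

With flow normal to the layers, continuity requires the same specific discharge q through every layer.
Σ(b_i/K_i) = 4.26/1.24 + 11.2/7.77 + 1.93/287 + 11.5/154 = 4.958 d.
q = Δh / Σ(b_i/K_i) = 13.0 / 4.958 = 2.622 m/day.
In each layer the seepage velocity is v_i = q/n_i, so the layer transit time is t_i = b_i·n_i / q:
  layer 1 (weathered basalt): t_1 = 4.26 × 0.17 / 2.622 = 0.2762 d
  layer 2 (medium sand): t_2 = 11.2 × 0.24 / 2.622 = 1.025 d
  layer 3 (clean gravel): t_3 = 1.93 × 0.24 / 2.622 = 0.1767 d
  layer 4 (karst limestone): t_4 = 11.5 × 0.02 / 2.622 = 0.08772 d
Total t = Σ t_i = 1.566 days.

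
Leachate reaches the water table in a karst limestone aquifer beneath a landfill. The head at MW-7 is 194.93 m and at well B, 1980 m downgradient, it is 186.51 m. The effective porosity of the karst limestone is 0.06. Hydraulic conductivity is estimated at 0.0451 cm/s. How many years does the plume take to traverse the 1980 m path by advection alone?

1.96

Convert K: 0.0451 cm/s × 864 = 38.97 m/day.
Hydraulic gradient i = (194.93 − 186.51) / 1980 = 8.42 / 1980 = 0.004253.
Darcy flux q = K · i = 38.97 × 0.004253 = 0.1657 m/day.
Seepage velocity v = q / n_e = 0.1657 / 0.06 = 2.762 m/day.
Travel time t = L / v = 1980 / 2.762 = 716.9 days = 1.963 years.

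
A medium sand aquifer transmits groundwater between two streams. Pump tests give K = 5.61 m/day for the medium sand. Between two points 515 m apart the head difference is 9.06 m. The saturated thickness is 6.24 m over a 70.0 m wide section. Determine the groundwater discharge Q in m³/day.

43.1

Cross-sectional area A = 70.0 × 6.24 = 436.8 m².
Hydraulic gradient i = Δh / L = 9.06 / 515 = 0.01759.
Darcy's law: Q = K · A · i = 5.610 × 436.8 × 0.01759 = 43.11 m³/day.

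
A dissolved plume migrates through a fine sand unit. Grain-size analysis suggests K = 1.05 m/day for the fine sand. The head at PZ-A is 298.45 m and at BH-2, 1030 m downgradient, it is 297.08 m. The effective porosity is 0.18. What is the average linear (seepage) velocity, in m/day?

Hydraulic gradient i = (298.45 − 297.08) / 1030 = 1.37 / 1030 = 0.001330.
Darcy flux q = K · i = 1.050 × 0.001330 = 0.001397 m/day.
Seepage velocity v = q / n_e = 0.001397 / 0.18 = 0.007759 m/day.

0.00776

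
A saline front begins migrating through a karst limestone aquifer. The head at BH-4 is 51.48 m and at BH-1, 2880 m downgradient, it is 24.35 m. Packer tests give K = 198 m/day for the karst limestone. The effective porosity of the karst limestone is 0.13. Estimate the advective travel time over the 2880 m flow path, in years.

Hydraulic gradient i = (51.48 − 24.35) / 2880 = 27.13 / 2880 = 0.009420.
Darcy flux q = K · i = 198.0 × 0.009420 = 1.865 m/day.
Seepage velocity v = q / n_e = 1.865 / 0.13 = 14.35 m/day.
Travel time t = L / v = 2880 / 14.35 = 200.7 days = 0.5496 years.

0.550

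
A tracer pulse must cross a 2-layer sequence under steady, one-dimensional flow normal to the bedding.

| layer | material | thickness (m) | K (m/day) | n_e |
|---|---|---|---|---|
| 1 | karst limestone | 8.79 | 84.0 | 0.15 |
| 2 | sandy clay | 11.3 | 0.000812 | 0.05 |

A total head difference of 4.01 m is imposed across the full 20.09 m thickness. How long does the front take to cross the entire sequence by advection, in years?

17.9

With flow normal to the layers, continuity requires the same specific discharge q through every layer.
Σ(b_i/K_i) = 8.79/84.0 + 11.3/0.000812 = 13916 d.
q = Δh / Σ(b_i/K_i) = 4.01 / 13916 = 0.0002882 m/day.
In each layer the seepage velocity is v_i = q/n_i, so the layer transit time is t_i = b_i·n_i / q:
  layer 1 (karst limestone): t_1 = 8.79 × 0.15 / 0.0002882 = 4576 d
  layer 2 (sandy clay): t_2 = 11.3 × 0.05 / 0.0002882 = 1961 d
Total t = Σ t_i = 6537 days = 17.90 years.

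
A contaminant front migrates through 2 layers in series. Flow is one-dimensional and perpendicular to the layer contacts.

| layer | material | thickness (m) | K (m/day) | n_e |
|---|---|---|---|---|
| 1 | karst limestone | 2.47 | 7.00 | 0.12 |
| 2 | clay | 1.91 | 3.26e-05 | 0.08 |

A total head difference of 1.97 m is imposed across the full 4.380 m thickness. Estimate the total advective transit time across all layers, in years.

With flow normal to the layers, continuity requires the same specific discharge q through every layer.
Σ(b_i/K_i) = 2.47/7.00 + 1.91/3.26e-05 = 58589 d.
q = Δh / Σ(b_i/K_i) = 1.97 / 58589 = 3.362e-05 m/day.
In each layer the seepage velocity is v_i = q/n_i, so the layer transit time is t_i = b_i·n_i / q:
  layer 1 (karst limestone): t_1 = 2.47 × 0.12 / 3.362e-05 = 8815 d
  layer 2 (clay): t_2 = 1.91 × 0.08 / 3.362e-05 = 4544 d
Total t = Σ t_i = 13360 days = 36.58 years.

36.6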